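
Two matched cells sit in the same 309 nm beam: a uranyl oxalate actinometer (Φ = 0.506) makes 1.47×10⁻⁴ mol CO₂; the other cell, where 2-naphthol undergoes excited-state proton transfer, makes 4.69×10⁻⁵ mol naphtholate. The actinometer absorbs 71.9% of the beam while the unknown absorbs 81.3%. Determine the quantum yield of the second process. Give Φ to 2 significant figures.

Φ = 0.14

Photons absorbed by the actinometer: 1.47×10⁻⁴ / 0.506 = 2.905×10⁻⁴ mol.
Incident flux: 2.905×10⁻⁴ / 0.719 = 4.040×10⁻⁴ einstein.
Absorbed by unknown: 0.813 × 4.040×10⁻⁴ = 3.285×10⁻⁴ mol.
Φ(unknown) = 4.69×10⁻⁵ / 3.285×10⁻⁴ = 0.14.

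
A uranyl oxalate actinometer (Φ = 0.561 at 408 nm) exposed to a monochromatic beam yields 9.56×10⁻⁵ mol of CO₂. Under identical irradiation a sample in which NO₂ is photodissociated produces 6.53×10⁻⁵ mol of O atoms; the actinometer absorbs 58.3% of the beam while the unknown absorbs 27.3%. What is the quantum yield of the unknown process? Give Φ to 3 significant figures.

Φ = 0.818

Photons absorbed by the actinometer: 9.56×10⁻⁵ / 0.561 = 1.704×10⁻⁴ mol.
Incident flux: 1.704×10⁻⁴ / 0.583 = 2.923×10⁻⁴ einstein.
Absorbed by unknown: 0.273 × 2.923×10⁻⁴ = 7.980×10⁻⁵ mol.
Φ(unknown) = 6.53×10⁻⁵ / 7.980×10⁻⁵ = 0.818.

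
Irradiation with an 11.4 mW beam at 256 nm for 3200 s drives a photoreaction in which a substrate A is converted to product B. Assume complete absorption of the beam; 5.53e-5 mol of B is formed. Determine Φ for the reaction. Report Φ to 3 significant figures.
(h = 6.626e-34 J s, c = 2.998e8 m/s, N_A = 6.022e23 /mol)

Φ = 0.708

Photon energy at 256 nm: hc/λ = (6.626e-34)(2.998e8)/(256e-9) = 7.760e-19 J.
Energy delivered: (11.4 mW)(3200 s) = 36.48 J.
Photons incident: 36.48 / 7.760e-19 = 4.701e19, i.e. 4.701e19/6.022e23 = 7.806e-5 mol.
Φ = 5.53e-5 mol / 7.806e-5 mol photons = 0.708.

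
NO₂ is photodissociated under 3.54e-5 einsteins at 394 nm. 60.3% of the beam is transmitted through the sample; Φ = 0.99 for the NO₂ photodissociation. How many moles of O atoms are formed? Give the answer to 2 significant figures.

1.4e-5 mol

Fraction absorbed: 1 − 60.3/100 = 0.3970.
Photons absorbed: 0.3970 × 3.54e-5 = 1.405e-5 mol.
Product: Φ × n_abs = 0.99 × 1.405e-5 = 1.391e-5 mol.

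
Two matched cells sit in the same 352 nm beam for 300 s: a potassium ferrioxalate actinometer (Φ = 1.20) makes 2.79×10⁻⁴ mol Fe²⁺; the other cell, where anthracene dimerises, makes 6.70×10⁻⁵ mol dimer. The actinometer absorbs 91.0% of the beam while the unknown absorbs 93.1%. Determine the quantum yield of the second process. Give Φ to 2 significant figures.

Φ = 0.28

Photons absorbed by the actinometer: 2.79×10⁻⁴ / 1.20 = 2.325×10⁻⁴ mol.
Incident flux: 2.325×10⁻⁴ / 0.910 = 2.555×10⁻⁴ einstein.
Absorbed by unknown: 0.931 × 2.555×10⁻⁴ = 2.379×10⁻⁴ mol.
Φ(unknown) = 6.70×10⁻⁵ / 2.379×10⁻⁴ = 0.28.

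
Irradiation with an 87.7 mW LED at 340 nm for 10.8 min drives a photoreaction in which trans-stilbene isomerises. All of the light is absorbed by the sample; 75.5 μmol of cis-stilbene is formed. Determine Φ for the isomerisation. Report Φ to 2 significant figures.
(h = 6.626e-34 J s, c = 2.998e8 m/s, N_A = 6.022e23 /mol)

Product: 75.5 μmol = 7.55e-5 mol.
Photon energy at 340 nm: hc/λ = (6.626e-34)(2.998e8)/(340e-9) = 5.843e-19 J.
Energy delivered: (87.7 mW)(648 s) = 56.83 J.
Photons incident: 56.83 / 5.843e-19 = 9.726e19, i.e. 9.726e19/6.022e23 = 1.615e-4 mol.
Φ = 7.55e-5 mol / 1.615e-4 mol photons = 0.47.

Φ = 0.47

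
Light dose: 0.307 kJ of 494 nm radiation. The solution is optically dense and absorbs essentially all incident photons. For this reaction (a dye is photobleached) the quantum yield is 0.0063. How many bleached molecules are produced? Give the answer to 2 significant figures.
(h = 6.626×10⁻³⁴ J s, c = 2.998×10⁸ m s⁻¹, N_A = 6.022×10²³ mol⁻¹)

4.8×10¹⁸ bleached molecules

Photon energy at 494 nm: hc/λ = (6.626×10⁻³⁴)(2.998×10⁸)/(494×10⁻⁹) = 4.021×10⁻¹⁹ J.
Incident energy: 0.307 kJ = 307 J.
Photons incident: 307 / 4.021×10⁻¹⁹ = 7.635×10²⁰, i.e. 7.635×10²⁰/6.022×10²³ = 0.001268 mol.
Product: Φ × n_abs = 0.0063 × 0.001268 = 7.988×10⁻⁶ mol.
As a count: 7.988×10⁻⁶ × 6.022×10²³ = 4.8×10¹⁸.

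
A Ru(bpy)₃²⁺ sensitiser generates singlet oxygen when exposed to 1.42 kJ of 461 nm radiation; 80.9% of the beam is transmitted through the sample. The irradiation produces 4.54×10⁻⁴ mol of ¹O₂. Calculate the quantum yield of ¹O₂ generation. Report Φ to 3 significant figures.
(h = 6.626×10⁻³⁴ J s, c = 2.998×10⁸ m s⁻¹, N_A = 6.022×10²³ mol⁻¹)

Φ = 0.434

Photon energy at 461 nm: hc/λ = (6.626×10⁻³⁴)(2.998×10⁸)/(461×10⁻⁹) = 4.309×10⁻¹⁹ J.
Incident energy: 1.42 kJ = 1420 J.
Photons incident: 1420 / 4.309×10⁻¹⁹ = 3.295×10²¹, i.e. 3.295×10²¹/6.022×10²³ = 0.005472 mol.
Fraction absorbed: 1 − 80.9/100 = 0.1910.
Photons absorbed: 0.1910 × 0.005472 = 0.001045 mol.
Φ = 4.54×10⁻⁴ mol / 0.001045 mol photons = 0.434.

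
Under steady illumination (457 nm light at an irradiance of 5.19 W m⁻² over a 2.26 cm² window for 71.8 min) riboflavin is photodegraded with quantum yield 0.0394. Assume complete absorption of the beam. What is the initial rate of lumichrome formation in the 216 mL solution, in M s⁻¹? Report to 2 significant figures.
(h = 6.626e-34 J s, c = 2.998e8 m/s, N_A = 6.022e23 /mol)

8.2e-10 M s⁻¹

Photon energy at 457 nm: hc/λ = (6.626e-34)(2.998e8)/(457e-9) = 4.347e-19 J.
Energy delivered: (5.19 W m⁻²)(2.26e-4 m²)(4308 s) = 5.053 J.
Photons incident: 5.053 / 4.347e-19 = 1.162e19, i.e. 1.162e19/6.022e23 = 1.930e-5 mol.
Product formed: 0.0394 × 1.930e-5 = 7.604e-7 mol.
Rate: 7.604e-7 mol / (4308 s × 0.216 L) = 8.2e-10 M s⁻¹.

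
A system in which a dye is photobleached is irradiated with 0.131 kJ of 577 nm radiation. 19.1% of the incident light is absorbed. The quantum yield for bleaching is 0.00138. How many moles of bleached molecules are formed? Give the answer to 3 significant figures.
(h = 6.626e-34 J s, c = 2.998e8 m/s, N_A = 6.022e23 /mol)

Photon energy at 577 nm: hc/λ = (6.626e-34)(2.998e8)/(577e-9) = 3.443e-19 J.
Incident energy: 0.131 kJ = 131 J.
Photons incident: 131 / 3.443e-19 = 3.805e20, i.e. 3.805e20/6.022e23 = 6.318e-4 mol.
Photons absorbed: 0.191 × 6.318e-4 = 1.207e-4 mol.
Product: Φ × n_abs = 0.00138 × 1.207e-4 = 1.666e-7 mol.

1.67e-7 mol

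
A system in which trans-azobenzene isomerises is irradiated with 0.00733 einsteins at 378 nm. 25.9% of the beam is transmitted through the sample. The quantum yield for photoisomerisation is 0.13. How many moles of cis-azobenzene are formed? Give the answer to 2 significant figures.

7.1e-4 mol

Fraction absorbed: 1 − 25.9/100 = 0.7410.
Photons absorbed: 0.7410 × 0.00733 = 0.005432 mol.
Product: Φ × n_abs = 0.13 × 0.005432 = 7.062e-4 mol.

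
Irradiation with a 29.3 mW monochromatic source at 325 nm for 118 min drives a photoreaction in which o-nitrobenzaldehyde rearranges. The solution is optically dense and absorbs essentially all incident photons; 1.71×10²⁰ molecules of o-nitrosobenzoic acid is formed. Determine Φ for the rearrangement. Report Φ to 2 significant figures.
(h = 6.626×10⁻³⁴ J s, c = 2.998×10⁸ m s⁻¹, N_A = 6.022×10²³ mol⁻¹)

Φ = 0.50

Product: 1.71×10²⁰ / 6.022×10²³ = 2.840×10⁻⁴ mol.
Photon energy at 325 nm: hc/λ = (6.626×10⁻³⁴)(2.998×10⁸)/(325×10⁻⁹) = 6.112×10⁻¹⁹ J.
Energy delivered: (29.3 mW)(7080 s) = 207.4 J.
Photons incident: 207.4 / 6.112×10⁻¹⁹ = 3.393×10²⁰, i.e. 3.393×10²⁰/6.022×10²³ = 5.634×10⁻⁴ mol.
Φ = 2.840×10⁻⁴ mol / 5.634×10⁻⁴ mol photons = 0.50.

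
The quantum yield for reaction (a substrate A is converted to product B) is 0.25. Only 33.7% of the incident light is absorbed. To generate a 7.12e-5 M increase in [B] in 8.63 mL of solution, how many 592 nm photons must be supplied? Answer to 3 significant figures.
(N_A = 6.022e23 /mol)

Product: (7.12e-5 M)(0.00863 L) = 6.145e-7 mol.
Photons that must be absorbed: 6.145e-7 / 0.25 = 2.458e-6 mol.
Incident photons needed: 2.458e-6 / 0.337 = 7.294e-6 mol.
Photon count: 7.294e-6 × 6.022e23 = 4.39e18.

4.39e18 photons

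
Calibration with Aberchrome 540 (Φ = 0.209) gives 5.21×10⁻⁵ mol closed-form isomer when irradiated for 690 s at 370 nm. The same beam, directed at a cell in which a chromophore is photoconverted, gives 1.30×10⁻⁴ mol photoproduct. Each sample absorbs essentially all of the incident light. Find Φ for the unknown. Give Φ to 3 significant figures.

Φ = 0.521

Photons absorbed by the actinometer: 5.21×10⁻⁵ / 0.209 = 2.493×10⁻⁴ mol.
Φ(unknown) = 1.30×10⁻⁴ / 2.493×10⁻⁴ = 0.521.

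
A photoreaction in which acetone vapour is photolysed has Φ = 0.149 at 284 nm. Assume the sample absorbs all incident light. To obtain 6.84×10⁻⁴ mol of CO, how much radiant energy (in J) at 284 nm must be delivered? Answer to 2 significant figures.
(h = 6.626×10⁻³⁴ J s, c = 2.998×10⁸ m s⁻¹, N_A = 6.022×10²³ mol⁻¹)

Photons that must be absorbed: 6.84×10⁻⁴ / 0.149 = 0.004591 mol.
Photon energy: hc/λ = 6.995×10⁻¹⁹ J; per mole, 4.212×10⁵ J mol⁻¹.
Energy required: 0.004591 × 4.212×10⁵ = 1900 J.

1900 J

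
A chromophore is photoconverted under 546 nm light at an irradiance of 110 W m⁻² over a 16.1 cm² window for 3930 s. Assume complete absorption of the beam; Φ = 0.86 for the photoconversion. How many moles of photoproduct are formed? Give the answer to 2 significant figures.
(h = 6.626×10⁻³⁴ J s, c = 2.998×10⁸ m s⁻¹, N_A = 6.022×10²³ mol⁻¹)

0.0027 mol

Photon energy at 546 nm: hc/λ = (6.626×10⁻³⁴)(2.998×10⁸)/(546×10⁻⁹) = 3.638×10⁻¹⁹ J.
Energy delivered: (110 W m⁻²)(16.1×10⁻⁴ m²)(3930 s) = 696.0 J.
Photons incident: 696.0 / 3.638×10⁻¹⁹ = 1.913×10²¹, i.e. 1.913×10²¹/6.022×10²³ = 0.003177 mol.
Product: Φ × n_abs = 0.86 × 0.003177 = 0.002732 mol.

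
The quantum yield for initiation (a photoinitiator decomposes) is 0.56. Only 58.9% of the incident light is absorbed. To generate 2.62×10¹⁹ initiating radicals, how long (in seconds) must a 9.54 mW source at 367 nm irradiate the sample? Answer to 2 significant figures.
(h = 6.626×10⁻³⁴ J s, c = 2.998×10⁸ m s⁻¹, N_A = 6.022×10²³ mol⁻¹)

Product: 2.62×10¹⁹ / 6.022×10²³ = 4.351×10⁻⁵ mol.
Photons that must be absorbed: 4.351×10⁻⁵ / 0.56 = 7.770×10⁻⁵ mol.
Incident photons needed: 7.770×10⁻⁵ / 0.589 = 1.319×10⁻⁴ mol.
Photon energy: hc/λ = 5.413×10⁻¹⁹ J; per mole, 3.260×10⁵ J mol⁻¹.
Energy required: 1.319×10⁻⁴ × 3.260×10⁵ = 43.00 J.
Time: 43.00 J / 0.00954 W = 4500 s.

t ≈ 4500 s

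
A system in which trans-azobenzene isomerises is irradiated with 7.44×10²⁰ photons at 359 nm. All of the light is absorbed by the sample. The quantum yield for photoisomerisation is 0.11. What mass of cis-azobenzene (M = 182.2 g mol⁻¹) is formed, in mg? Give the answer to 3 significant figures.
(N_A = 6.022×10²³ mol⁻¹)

24.8 mg

Moles of photons: 7.44×10²⁰ / 6.022×10²³ = 0.001235 mol.
Product: Φ × n_abs = 0.11 × 0.001235 = 1.359×10⁻⁴ mol.
Mass: 1.359×10⁻⁴ × 182.2 = 0.02476 g = 24.8 mg.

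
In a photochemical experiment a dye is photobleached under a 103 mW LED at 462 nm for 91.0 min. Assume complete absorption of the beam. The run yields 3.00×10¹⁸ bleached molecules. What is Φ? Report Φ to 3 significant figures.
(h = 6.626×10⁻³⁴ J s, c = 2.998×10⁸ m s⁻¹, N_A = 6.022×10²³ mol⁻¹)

Product: 3.00×10¹⁸ / 6.022×10²³ = 4.982×10⁻⁶ mol.
Photon energy at 462 nm: hc/λ = (6.626×10⁻³⁴)(2.998×10⁸)/(462×10⁻⁹) = 4.300×10⁻¹⁹ J.
Energy delivered: (103 mW)(5460 s) = 562.4 J.
Photons incident: 562.4 / 4.300×10⁻¹⁹ = 1.308×10²¹, i.e. 1.308×10²¹/6.022×10²³ = 0.002172 mol.
Φ = 4.982×10⁻⁶ mol / 0.002172 mol photons = 0.00229.

Φ = 0.00229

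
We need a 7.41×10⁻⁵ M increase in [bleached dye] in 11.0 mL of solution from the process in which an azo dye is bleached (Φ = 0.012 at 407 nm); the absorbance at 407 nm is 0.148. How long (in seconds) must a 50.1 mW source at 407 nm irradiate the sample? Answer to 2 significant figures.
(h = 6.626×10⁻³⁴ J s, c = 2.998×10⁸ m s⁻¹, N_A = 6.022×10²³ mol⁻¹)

Product: (7.41×10⁻⁵ M)(0.011 L) = 8.151×10⁻⁷ mol.
Photons that must be absorbed: 8.151×10⁻⁷ / 0.012 = 6.793×10⁻⁵ mol.
Fraction absorbed: 1 − 10^(−0.148) = 0.2888.
Incident photons needed: 6.793×10⁻⁵ / 0.2888 = 2.352×10⁻⁴ mol.
Photon energy: hc/λ = 4.881×10⁻¹⁹ J; per mole, 2.939×10⁵ J mol⁻¹.
Energy required: 2.352×10⁻⁴ × 2.939×10⁵ = 69.13 J.
Time: 69.13 J / 0.0501 W = 1400 s.

t ≈ 1400 s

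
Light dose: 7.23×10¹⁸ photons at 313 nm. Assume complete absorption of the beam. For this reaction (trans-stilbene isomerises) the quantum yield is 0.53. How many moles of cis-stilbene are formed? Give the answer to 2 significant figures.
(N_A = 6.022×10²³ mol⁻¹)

Moles of photons: 7.23×10¹⁸ / 6.022×10²³ = 1.201×10⁻⁵ mol.
Product: Φ × n_abs = 0.53 × 1.201×10⁻⁵ = 6.365×10⁻⁶ mol.

6.4×10⁻⁶ mol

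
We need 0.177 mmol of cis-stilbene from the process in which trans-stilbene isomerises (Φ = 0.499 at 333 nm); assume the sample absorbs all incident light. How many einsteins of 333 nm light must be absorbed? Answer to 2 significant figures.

3.5e-4 einstein

Product: 0.177 mmol = 1.77e-4 mol.
Photons that must be absorbed: 1.77e-4 / 0.499 = 3.547e-4 mol.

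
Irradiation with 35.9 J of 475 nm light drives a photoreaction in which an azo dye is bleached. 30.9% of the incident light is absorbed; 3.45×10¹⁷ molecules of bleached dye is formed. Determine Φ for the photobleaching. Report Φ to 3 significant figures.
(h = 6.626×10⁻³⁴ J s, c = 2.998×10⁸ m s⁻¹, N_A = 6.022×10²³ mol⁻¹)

Product: 3.45×10¹⁷ / 6.022×10²³ = 5.729×10⁻⁷ mol.
Photon energy at 475 nm: hc/λ = (6.626×10⁻³⁴)(2.998×10⁸)/(475×10⁻⁹) = 4.182×10⁻¹⁹ J.
Photons incident: 35.9 / 4.182×10⁻¹⁹ = 8.584×10¹⁹, i.e. 8.584×10¹⁹/6.022×10²³ = 1.425×10⁻⁴ mol.
Photons absorbed: 0.309 × 1.425×10⁻⁴ = 4.403×10⁻⁵ mol.
Φ = 5.729×10⁻⁷ mol / 4.403×10⁻⁵ mol photons = 0.0130.

Φ = 0.0130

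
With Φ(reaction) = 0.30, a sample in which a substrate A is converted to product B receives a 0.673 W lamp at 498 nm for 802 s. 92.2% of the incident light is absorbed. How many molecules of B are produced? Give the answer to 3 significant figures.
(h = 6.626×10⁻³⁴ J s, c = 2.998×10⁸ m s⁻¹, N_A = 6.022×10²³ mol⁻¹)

3.74×10²⁰ molecules

Photon energy at 498 nm: hc/λ = (6.626×10⁻³⁴)(2.998×10⁸)/(498×10⁻⁹) = 3.989×10⁻¹⁹ J.
Energy delivered: (0.673 W)(802 s) = 539.7 J.
Photons incident: 539.7 / 3.989×10⁻¹⁹ = 1.353×10²¹, i.e. 1.353×10²¹/6.022×10²³ = 0.002247 mol.
Photons absorbed: 0.922 × 0.002247 = 0.002072 mol.
Product: Φ × n_abs = 0.30 × 0.002072 = 6.216×10⁻⁴ mol.
As a count: 6.216×10⁻⁴ × 6.022×10²³ = 3.74×10²⁰.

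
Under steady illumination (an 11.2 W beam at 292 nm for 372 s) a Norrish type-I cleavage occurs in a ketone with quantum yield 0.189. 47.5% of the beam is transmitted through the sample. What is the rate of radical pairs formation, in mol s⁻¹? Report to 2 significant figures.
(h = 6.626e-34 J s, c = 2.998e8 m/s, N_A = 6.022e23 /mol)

2.7e-6 mol s⁻¹

Photon energy at 292 nm: hc/λ = (6.626e-34)(2.998e8)/(292e-9) = 6.803e-19 J.
Energy delivered: (11.2 W)(372 s) = 4166 J.
Photons incident: 4166 / 6.803e-19 = 6.124e21, i.e. 6.124e21/6.022e23 = 0.01017 mol.
Fraction absorbed: 1 − 47.5/100 = 0.5250.
Photons absorbed: 0.5250 × 0.01017 = 0.005339 mol.
Product formed: 0.189 × 0.005339 = 0.001009 mol.
Rate: 0.001009 / 372 s = 2.7e-6 mol s⁻¹.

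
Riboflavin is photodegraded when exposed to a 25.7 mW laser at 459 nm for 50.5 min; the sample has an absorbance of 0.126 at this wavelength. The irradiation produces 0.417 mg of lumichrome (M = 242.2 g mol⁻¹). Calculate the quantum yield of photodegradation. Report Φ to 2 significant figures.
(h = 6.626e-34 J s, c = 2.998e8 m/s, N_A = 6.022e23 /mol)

Φ = 0.023

Product: 0.417 mg / 242.2 g mol⁻¹ = 1.722e-6 mol.
Photon energy at 459 nm: hc/λ = (6.626e-34)(2.998e8)/(459e-9) = 4.328e-19 J.
Energy delivered: (25.7 mW)(3030 s) = 77.87 J.
Photons incident: 77.87 / 4.328e-19 = 1.799e20, i.e. 1.799e20/6.022e23 = 2.987e-4 mol.
Fraction absorbed: 1 − 10^(−0.126) = 0.2518.
Photons absorbed: 0.2518 × 2.987e-4 = 7.521e-5 mol.
Φ = 1.722e-6 mol / 7.521e-5 mol photons = 0.023.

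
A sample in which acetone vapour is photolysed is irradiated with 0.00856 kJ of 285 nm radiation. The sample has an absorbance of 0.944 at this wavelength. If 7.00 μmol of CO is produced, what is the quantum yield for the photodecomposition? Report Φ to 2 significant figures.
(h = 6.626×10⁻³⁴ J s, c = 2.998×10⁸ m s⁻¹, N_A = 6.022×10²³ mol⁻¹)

Φ = 0.39

Product: 7.00 μmol = 7.00×10⁻⁶ mol.
Photon energy at 285 nm: hc/λ = (6.626×10⁻³⁴)(2.998×10⁸)/(285×10⁻⁹) = 6.970×10⁻¹⁹ J.
Incident energy: 0.00856 kJ = 8.56 J.
Photons incident: 8.56 / 6.970×10⁻¹⁹ = 1.228×10¹⁹, i.e. 1.228×10¹⁹/6.022×10²³ = 2.039×10⁻⁵ mol.
Fraction absorbed: 1 − 10^(−0.944) = 0.8862.
Photons absorbed: 0.8862 × 2.039×10⁻⁵ = 1.807×10⁻⁵ mol.
Φ = 7.00×10⁻⁶ mol / 1.807×10⁻⁵ mol photons = 0.39.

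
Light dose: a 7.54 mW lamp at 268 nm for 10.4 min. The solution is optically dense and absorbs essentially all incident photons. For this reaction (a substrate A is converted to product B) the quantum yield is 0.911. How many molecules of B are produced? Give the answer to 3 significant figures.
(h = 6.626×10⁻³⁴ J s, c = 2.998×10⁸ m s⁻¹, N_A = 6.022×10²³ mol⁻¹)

5.78×10¹⁸ molecules

Photon energy at 268 nm: hc/λ = (6.626×10⁻³⁴)(2.998×10⁸)/(268×10⁻⁹) = 7.412×10⁻¹⁹ J.
Energy delivered: (7.54 mW)(624 s) = 4.705 J.
Photons incident: 4.705 / 7.412×10⁻¹⁹ = 6.348×10¹⁸, i.e. 6.348×10¹⁸/6.022×10²³ = 1.054×10⁻⁵ mol.
Product: Φ × n_abs = 0.911 × 1.054×10⁻⁵ = 9.602×10⁻⁶ mol.
As a count: 9.602×10⁻⁶ × 6.022×10²³ = 5.78×10¹⁸.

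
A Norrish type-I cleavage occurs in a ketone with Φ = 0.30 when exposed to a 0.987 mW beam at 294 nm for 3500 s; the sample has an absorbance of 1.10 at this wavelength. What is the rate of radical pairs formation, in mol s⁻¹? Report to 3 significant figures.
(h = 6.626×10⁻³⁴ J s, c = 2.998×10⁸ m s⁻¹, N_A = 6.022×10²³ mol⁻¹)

6.70×10⁻¹⁰ mol s⁻¹

Photon energy at 294 nm: hc/λ = (6.626×10⁻³⁴)(2.998×10⁸)/(294×10⁻⁹) = 6.757×10⁻¹⁹ J.
Energy delivered: (0.987 mW)(3500 s) = 3.455 J.
Photons incident: 3.455 / 6.757×10⁻¹⁹ = 5.113×10¹⁸, i.e. 5.113×10¹⁸/6.022×10²³ = 8.491×10⁻⁶ mol.
Fraction absorbed: 1 − 10^(−1.10) = 0.9206.
Photons absorbed: 0.9206 × 8.491×10⁻⁶ = 7.817×10⁻⁶ mol.
Product formed: 0.30 × 7.817×10⁻⁶ = 2.345×10⁻⁶ mol.
Rate: 2.345×10⁻⁶ / 3500 s = 6.70×10⁻¹⁰ mol s⁻¹.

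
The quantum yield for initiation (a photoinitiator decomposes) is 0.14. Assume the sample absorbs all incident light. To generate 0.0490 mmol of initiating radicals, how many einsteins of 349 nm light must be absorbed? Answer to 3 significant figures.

Product: 0.0490 mmol = 4.90×10⁻⁵ mol.
Photons that must be absorbed: 4.90×10⁻⁵ / 0.14 = 3.500×10⁻⁴ mol.

3.50×10⁻⁴ einstein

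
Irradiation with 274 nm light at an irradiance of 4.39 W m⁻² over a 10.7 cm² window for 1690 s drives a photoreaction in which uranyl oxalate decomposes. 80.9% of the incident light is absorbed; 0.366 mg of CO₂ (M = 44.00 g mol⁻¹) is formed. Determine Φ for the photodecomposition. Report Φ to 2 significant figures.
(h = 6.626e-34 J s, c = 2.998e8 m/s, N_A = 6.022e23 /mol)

Product: 0.366 mg / 44.00 g mol⁻¹ = 8.318e-6 mol.
Photon energy at 274 nm: hc/λ = (6.626e-34)(2.998e8)/(274e-9) = 7.250e-19 J.
Energy delivered: (4.39 W m⁻²)(10.7e-4 m²)(1690 s) = 7.938 J.
Photons incident: 7.938 / 7.250e-19 = 1.095e19, i.e. 1.095e19/6.022e23 = 1.818e-5 mol.
Photons absorbed: 0.809 × 1.818e-5 = 1.471e-5 mol.
Φ = 8.318e-6 mol / 1.471e-5 mol photons = 0.57.

Φ = 0.57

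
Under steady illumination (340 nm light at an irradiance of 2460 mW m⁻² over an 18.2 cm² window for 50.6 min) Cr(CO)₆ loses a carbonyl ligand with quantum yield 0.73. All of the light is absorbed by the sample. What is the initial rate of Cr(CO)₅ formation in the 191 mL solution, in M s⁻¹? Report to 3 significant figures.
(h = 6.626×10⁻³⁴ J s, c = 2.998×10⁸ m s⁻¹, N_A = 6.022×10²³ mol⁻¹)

4.86×10⁻⁸ M s⁻¹

Photon energy at 340 nm: hc/λ = (6.626×10⁻³⁴)(2.998×10⁸)/(340×10⁻⁹) = 5.843×10⁻¹⁹ J.
Energy delivered: (2460 mW m⁻²)(18.2×10⁻⁴ m²)(3036 s) = 13.59 J.
Photons incident: 13.59 / 5.843×10⁻¹⁹ = 2.326×10¹⁹, i.e. 2.326×10¹⁹/6.022×10²³ = 3.863×10⁻⁵ mol.
Product formed: 0.73 × 3.863×10⁻⁵ = 2.820×10⁻⁵ mol.
Rate: 2.820×10⁻⁵ mol / (3036 s × 0.191 L) = 4.86×10⁻⁸ M s⁻¹.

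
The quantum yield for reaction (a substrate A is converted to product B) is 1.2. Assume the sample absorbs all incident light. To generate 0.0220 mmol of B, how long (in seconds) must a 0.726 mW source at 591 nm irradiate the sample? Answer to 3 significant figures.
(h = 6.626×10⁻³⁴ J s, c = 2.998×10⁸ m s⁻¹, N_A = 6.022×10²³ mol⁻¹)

Product: 0.0220 mmol = 2.20×10⁻⁵ mol.
Photons that must be absorbed: 2.20×10⁻⁵ / 1.2 = 1.833×10⁻⁵ mol.
Photon energy: hc/λ = 3.361×10⁻¹⁹ J; per mole, 2.024×10⁵ J mol⁻¹.
Energy required: 1.833×10⁻⁵ × 2.024×10⁵ = 3.710 J.
Time: 3.710 J / 0.000726 W = 5110 s.

t ≈ 5110 s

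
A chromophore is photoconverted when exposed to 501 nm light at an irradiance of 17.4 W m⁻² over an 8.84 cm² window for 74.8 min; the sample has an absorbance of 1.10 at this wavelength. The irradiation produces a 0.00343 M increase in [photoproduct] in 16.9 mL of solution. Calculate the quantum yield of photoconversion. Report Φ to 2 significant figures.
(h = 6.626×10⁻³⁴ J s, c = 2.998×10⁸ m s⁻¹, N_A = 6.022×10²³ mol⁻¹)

Product: (0.00343 M)(0.0169 L) = 5.797×10⁻⁵ mol.
Photon energy at 501 nm: hc/λ = (6.626×10⁻³⁴)(2.998×10⁸)/(501×10⁻⁹) = 3.965×10⁻¹⁹ J.
Energy delivered: (17.4 W m⁻²)(8.84×10⁻⁴ m²)(4488 s) = 69.03 J.
Photons incident: 69.03 / 3.965×10⁻¹⁹ = 1.741×10²⁰, i.e. 1.741×10²⁰/6.022×10²³ = 2.891×10⁻⁴ mol.
Fraction absorbed: 1 − 10^(−1.10) = 0.9206.
Photons absorbed: 0.9206 × 2.891×10⁻⁴ = 2.661×10⁻⁴ mol.
Φ = 5.797×10⁻⁵ mol / 2.661×10⁻⁴ mol photons = 0.22.

Φ = 0.22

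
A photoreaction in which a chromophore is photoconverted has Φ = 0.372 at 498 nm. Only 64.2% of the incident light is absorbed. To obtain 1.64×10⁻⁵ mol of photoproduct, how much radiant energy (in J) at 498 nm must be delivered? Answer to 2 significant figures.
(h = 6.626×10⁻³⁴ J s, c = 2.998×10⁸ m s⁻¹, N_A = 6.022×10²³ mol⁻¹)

Photons that must be absorbed: 1.64×10⁻⁵ / 0.372 = 4.409×10⁻⁵ mol.
Incident photons needed: 4.409×10⁻⁵ / 0.642 = 6.868×10⁻⁵ mol.
Photon energy: hc/λ = 3.989×10⁻¹⁹ J; per mole, 2.402×10⁵ J mol⁻¹.
Energy required: 6.868×10⁻⁵ × 2.402×10⁵ = 16 J.

16 J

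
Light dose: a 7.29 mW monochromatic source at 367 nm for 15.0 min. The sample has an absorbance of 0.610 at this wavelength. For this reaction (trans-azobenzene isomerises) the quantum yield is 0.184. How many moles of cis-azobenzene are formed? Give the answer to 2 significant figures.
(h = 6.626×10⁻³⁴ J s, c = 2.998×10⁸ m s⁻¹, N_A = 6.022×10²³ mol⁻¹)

Photon energy at 367 nm: hc/λ = (6.626×10⁻³⁴)(2.998×10⁸)/(367×10⁻⁹) = 5.413×10⁻¹⁹ J.
Energy delivered: (7.29 mW)(900 s) = 6.561 J.
Photons incident: 6.561 / 5.413×10⁻¹⁹ = 1.212×10¹⁹, i.e. 1.212×10¹⁹/6.022×10²³ = 2.013×10⁻⁵ mol.
Fraction absorbed: 1 − 10^(−0.610) = 0.7545.
Photons absorbed: 0.7545 × 2.013×10⁻⁵ = 1.519×10⁻⁵ mol.
Product: Φ × n_abs = 0.184 × 1.519×10⁻⁵ = 2.795×10⁻⁶ mol.

2.8×10⁻⁶ mol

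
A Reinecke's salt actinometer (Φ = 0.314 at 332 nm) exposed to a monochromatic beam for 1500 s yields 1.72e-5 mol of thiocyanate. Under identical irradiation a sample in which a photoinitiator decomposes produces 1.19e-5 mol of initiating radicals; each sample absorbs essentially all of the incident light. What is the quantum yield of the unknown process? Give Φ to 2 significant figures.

Photons absorbed by the actinometer: 1.72e-5 / 0.314 = 5.478e-5 mol.
Φ(unknown) = 1.19e-5 / 5.478e-5 = 0.22.

Φ = 0.22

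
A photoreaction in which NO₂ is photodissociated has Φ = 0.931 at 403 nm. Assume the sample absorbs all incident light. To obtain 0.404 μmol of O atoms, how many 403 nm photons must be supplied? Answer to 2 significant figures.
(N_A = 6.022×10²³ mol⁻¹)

Product: 0.404 μmol = 4.04×10⁻⁷ mol.
Photons that must be absorbed: 4.04×10⁻⁷ / 0.931 = 4.339×10⁻⁷ mol.
Photon count: 4.339×10⁻⁷ × 6.022×10²³ = 2.6×10¹⁷.

2.6×10¹⁷ photons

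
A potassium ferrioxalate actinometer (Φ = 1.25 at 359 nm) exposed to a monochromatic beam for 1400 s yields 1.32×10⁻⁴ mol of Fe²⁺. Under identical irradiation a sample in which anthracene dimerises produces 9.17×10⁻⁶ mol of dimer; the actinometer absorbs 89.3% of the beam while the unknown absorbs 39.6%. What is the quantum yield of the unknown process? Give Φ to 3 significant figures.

Φ = 0.196

Photons absorbed by the actinometer: 1.32×10⁻⁴ / 1.25 = 1.056×10⁻⁴ mol.
Incident flux: 1.056×10⁻⁴ / 0.893 = 1.183×10⁻⁴ einstein.
Absorbed by unknown: 0.396 × 1.183×10⁻⁴ = 4.685×10⁻⁵ mol.
Φ(unknown) = 9.17×10⁻⁶ / 4.685×10⁻⁵ = 0.196.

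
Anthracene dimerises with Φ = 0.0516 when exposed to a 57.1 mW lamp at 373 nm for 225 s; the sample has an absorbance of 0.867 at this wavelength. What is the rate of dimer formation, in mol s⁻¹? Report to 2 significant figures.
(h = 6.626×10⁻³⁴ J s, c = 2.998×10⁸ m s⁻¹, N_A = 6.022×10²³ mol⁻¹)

7.9×10⁻⁹ mol s⁻¹

Photon energy at 373 nm: hc/λ = (6.626×10⁻³⁴)(2.998×10⁸)/(373×10⁻⁹) = 5.326×10⁻¹⁹ J.
Energy delivered: (57.1 mW)(225 s) = 12.85 J.
Photons incident: 12.85 / 5.326×10⁻¹⁹ = 2.413×10¹⁹, i.e. 2.413×10¹⁹/6.022×10²³ = 4.007×10⁻⁵ mol.
Fraction absorbed: 1 − 10^(−0.867) = 0.8642.
Photons absorbed: 0.8642 × 4.007×10⁻⁵ = 3.463×10⁻⁵ mol.
Product formed: 0.0516 × 3.463×10⁻⁵ = 1.787×10⁻⁶ mol.
Rate: 1.787×10⁻⁶ / 225 s = 7.9×10⁻⁹ mol s⁻¹.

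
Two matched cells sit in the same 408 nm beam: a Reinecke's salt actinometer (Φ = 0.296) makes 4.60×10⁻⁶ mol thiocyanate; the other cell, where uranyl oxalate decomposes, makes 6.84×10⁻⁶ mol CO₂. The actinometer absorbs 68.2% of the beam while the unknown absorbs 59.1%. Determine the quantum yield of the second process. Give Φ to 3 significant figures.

Photons absorbed by the actinometer: 4.60×10⁻⁶ / 0.296 = 1.554×10⁻⁵ mol.
Incident flux: 1.554×10⁻⁵ / 0.682 = 2.279×10⁻⁵ einstein.
Absorbed by unknown: 0.591 × 2.279×10⁻⁵ = 1.347×10⁻⁵ mol.
Φ(unknown) = 6.84×10⁻⁶ / 1.347×10⁻⁵ = 0.508.

Φ = 0.508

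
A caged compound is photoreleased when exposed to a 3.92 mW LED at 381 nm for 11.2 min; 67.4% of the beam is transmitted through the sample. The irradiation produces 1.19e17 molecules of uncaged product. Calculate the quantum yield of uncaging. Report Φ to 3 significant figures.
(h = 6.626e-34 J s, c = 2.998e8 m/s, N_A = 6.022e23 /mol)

Product: 1.19e17 / 6.022e23 = 1.976e-7 mol.
Photon energy at 381 nm: hc/λ = (6.626e-34)(2.998e8)/(381e-9) = 5.214e-19 J.
Energy delivered: (3.92 mW)(672 s) = 2.634 J.
Photons incident: 2.634 / 5.214e-19 = 5.052e18, i.e. 5.052e18/6.022e23 = 8.389e-6 mol.
Fraction absorbed: 1 − 67.4/100 = 0.3260.
Photons absorbed: 0.3260 × 8.389e-6 = 2.735e-6 mol.
Φ = 1.976e-7 mol / 2.735e-6 mol photons = 0.0722.

Φ = 0.0722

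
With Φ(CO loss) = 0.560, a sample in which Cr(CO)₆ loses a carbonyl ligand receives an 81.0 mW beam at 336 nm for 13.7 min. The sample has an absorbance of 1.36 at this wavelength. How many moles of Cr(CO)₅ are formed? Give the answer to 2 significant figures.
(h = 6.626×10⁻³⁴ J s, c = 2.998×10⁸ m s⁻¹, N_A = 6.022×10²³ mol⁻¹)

1.0×10⁻⁴ mol

Photon energy at 336 nm: hc/λ = (6.626×10⁻³⁴)(2.998×10⁸)/(336×10⁻⁹) = 5.912×10⁻¹⁹ J.
Energy delivered: (81.0 mW)(822 s) = 66.58 J.
Photons incident: 66.58 / 5.912×10⁻¹⁹ = 1.126×10²⁰, i.e. 1.126×10²⁰/6.022×10²³ = 1.870×10⁻⁴ mol.
Fraction absorbed: 1 − 10^(−1.36) = 0.9563.
Photons absorbed: 0.9563 × 1.870×10⁻⁴ = 1.788×10⁻⁴ mol.
Product: Φ × n_abs = 0.560 × 1.788×10⁻⁴ = 1.001×10⁻⁴ mol.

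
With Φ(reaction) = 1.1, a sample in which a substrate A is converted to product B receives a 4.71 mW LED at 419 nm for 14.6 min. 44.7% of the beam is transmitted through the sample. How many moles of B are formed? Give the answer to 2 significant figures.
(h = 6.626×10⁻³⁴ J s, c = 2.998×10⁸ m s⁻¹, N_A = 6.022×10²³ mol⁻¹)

Photon energy at 419 nm: hc/λ = (6.626×10⁻³⁴)(2.998×10⁸)/(419×10⁻⁹) = 4.741×10⁻¹⁹ J.
Energy delivered: (4.71 mW)(876 s) = 4.126 J.
Photons incident: 4.126 / 4.741×10⁻¹⁹ = 8.703×10¹⁸, i.e. 8.703×10¹⁸/6.022×10²³ = 1.445×10⁻⁵ mol.
Fraction absorbed: 1 − 44.7/100 = 0.5530.
Photons absorbed: 0.5530 × 1.445×10⁻⁵ = 7.991×10⁻⁶ mol.
Product: Φ × n_abs = 1.1 × 7.991×10⁻⁶ = 8.790×10⁻⁶ mol.

8.8×10⁻⁶ mol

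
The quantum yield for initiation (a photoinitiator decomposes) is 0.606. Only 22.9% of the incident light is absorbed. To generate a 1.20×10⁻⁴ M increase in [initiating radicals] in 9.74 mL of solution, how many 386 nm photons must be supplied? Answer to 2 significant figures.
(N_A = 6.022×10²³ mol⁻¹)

5.1×10¹⁸ photons

Product: (1.20×10⁻⁴ M)(0.00974 L) = 1.169×10⁻⁶ mol.
Photons that must be absorbed: 1.169×10⁻⁶ / 0.606 = 1.929×10⁻⁶ mol.
Incident photons needed: 1.929×10⁻⁶ / 0.229 = 8.424×10⁻⁶ mol.
Photon count: 8.424×10⁻⁶ × 6.022×10²³ = 5.1×10¹⁸.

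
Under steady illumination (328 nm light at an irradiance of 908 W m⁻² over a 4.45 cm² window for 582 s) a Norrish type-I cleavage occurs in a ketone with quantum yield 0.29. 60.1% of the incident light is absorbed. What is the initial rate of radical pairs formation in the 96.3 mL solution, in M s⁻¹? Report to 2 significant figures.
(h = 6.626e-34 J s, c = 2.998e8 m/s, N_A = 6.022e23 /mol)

2.0e-6 M s⁻¹

Photon energy at 328 nm: hc/λ = (6.626e-34)(2.998e8)/(328e-9) = 6.056e-19 J.
Energy delivered: (908 W m⁻²)(4.45e-4 m²)(582 s) = 235.2 J.
Photons incident: 235.2 / 6.056e-19 = 3.884e20, i.e. 3.884e20/6.022e23 = 6.450e-4 mol.
Photons absorbed: 0.601 × 6.450e-4 = 3.876e-4 mol.
Product formed: 0.29 × 3.876e-4 = 1.124e-4 mol.
Rate: 1.124e-4 mol / (582 s × 0.0963 L) = 2.0e-6 M s⁻¹.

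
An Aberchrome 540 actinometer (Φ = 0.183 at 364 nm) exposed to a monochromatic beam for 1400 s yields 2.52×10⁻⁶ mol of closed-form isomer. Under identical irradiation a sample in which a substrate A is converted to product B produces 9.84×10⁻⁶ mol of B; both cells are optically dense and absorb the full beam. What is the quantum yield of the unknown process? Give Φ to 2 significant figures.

Photons absorbed by the actinometer: 2.52×10⁻⁶ / 0.183 = 1.377×10⁻⁵ mol.
Φ(unknown) = 9.84×10⁻⁶ / 1.377×10⁻⁵ = 0.71.

Φ = 0.71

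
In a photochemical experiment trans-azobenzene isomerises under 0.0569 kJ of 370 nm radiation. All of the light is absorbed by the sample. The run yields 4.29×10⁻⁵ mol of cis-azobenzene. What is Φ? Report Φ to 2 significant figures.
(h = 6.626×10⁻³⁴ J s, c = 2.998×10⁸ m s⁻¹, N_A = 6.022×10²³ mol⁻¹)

Photon energy at 370 nm: hc/λ = (6.626×10⁻³⁴)(2.998×10⁸)/(370×10⁻⁹) = 5.369×10⁻¹⁹ J.
Incident energy: 0.0569 kJ = 56.9 J.
Photons incident: 56.9 / 5.369×10⁻¹⁹ = 1.060×10²⁰, i.e. 1.060×10²⁰/6.022×10²³ = 1.760×10⁻⁴ mol.
Φ = 4.29×10⁻⁵ mol / 1.760×10⁻⁴ mol photons = 0.24.

Φ = 0.24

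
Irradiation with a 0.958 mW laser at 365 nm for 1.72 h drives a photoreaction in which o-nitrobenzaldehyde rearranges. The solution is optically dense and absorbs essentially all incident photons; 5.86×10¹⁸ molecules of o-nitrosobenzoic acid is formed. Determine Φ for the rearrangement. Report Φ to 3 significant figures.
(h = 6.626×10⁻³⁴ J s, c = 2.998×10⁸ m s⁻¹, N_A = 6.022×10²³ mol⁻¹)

Product: 5.86×10¹⁸ / 6.022×10²³ = 9.731×10⁻⁶ mol.
Photon energy at 365 nm: hc/λ = (6.626×10⁻³⁴)(2.998×10⁸)/(365×10⁻⁹) = 5.442×10⁻¹⁹ J.
Energy delivered: (0.958 mW)(6192 s) = 5.932 J.
Photons incident: 5.932 / 5.442×10⁻¹⁹ = 1.090×10¹⁹, i.e. 1.090×10¹⁹/6.022×10²³ = 1.810×10⁻⁵ mol.
Φ = 9.731×10⁻⁶ mol / 1.810×10⁻⁵ mol photons = 0.538.

Φ = 0.538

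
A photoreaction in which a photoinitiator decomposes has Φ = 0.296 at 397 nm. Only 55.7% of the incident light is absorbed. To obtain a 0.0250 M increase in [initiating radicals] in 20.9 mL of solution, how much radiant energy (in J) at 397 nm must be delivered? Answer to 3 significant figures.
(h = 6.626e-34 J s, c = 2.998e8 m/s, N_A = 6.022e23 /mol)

Product: (0.0250 M)(0.0209 L) = 5.225e-4 mol.
Photons that must be absorbed: 5.225e-4 / 0.296 = 0.001765 mol.
Incident photons needed: 0.001765 / 0.557 = 0.003169 mol.
Photon energy: hc/λ = 5.004e-19 J; per mole, 3.013e5 J mol⁻¹.
Energy required: 0.003169 × 3.013e5 = 955 J.

955 J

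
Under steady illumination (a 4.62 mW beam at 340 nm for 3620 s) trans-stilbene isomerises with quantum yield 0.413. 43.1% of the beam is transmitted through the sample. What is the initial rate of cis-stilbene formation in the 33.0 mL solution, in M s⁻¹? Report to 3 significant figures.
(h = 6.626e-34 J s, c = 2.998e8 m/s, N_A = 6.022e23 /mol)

9.35e-8 M s⁻¹

Photon energy at 340 nm: hc/λ = (6.626e-34)(2.998e8)/(340e-9) = 5.843e-19 J.
Energy delivered: (4.62 mW)(3620 s) = 16.72 J.
Photons incident: 16.72 / 5.843e-19 = 2.862e19, i.e. 2.862e19/6.022e23 = 4.753e-5 mol.
Fraction absorbed: 1 − 43.1/100 = 0.5690.
Photons absorbed: 0.5690 × 4.753e-5 = 2.704e-5 mol.
Product formed: 0.413 × 2.704e-5 = 1.117e-5 mol.
Rate: 1.117e-5 mol / (3620 s × 0.033 L) = 9.35e-8 M s⁻¹.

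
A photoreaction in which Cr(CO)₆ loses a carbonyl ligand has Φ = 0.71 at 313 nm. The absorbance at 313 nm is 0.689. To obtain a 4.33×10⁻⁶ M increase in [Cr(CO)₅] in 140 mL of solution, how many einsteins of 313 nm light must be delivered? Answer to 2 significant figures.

Product: (4.33×10⁻⁶ M)(0.14 L) = 6.062×10⁻⁷ mol.
Photons that must be absorbed: 6.062×10⁻⁷ / 0.71 = 8.538×10⁻⁷ mol.
Fraction absorbed: 1 − 10^(−0.689) = 0.7954.
Incident photons needed: 8.538×10⁻⁷ / 0.7954 = 1.073×10⁻⁶ mol.

1.1×10⁻⁶ einstein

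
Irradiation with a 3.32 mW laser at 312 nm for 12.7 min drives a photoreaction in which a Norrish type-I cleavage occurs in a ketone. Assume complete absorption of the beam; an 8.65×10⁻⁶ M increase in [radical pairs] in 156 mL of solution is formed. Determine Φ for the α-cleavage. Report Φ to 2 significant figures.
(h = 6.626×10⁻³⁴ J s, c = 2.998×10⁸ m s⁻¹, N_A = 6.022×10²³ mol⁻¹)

Φ = 0.20

Product: (8.65×10⁻⁶ M)(0.156 L) = 1.349×10⁻⁶ mol.
Photon energy at 312 nm: hc/λ = (6.626×10⁻³⁴)(2.998×10⁸)/(312×10⁻⁹) = 6.367×10⁻¹⁹ J.
Energy delivered: (3.32 mW)(762 s) = 2.530 J.
Photons incident: 2.530 / 6.367×10⁻¹⁹ = 3.974×10¹⁸, i.e. 3.974×10¹⁸/6.022×10²³ = 6.599×10⁻⁶ mol.
Φ = 1.349×10⁻⁶ mol / 6.599×10⁻⁶ mol photons = 0.20.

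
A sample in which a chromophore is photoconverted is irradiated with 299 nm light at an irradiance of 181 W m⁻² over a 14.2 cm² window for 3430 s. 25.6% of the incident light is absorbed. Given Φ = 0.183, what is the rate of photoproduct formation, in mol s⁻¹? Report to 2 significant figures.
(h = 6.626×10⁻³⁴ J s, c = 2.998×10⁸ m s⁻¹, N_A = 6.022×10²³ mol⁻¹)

Photon energy at 299 nm: hc/λ = (6.626×10⁻³⁴)(2.998×10⁸)/(299×10⁻⁹) = 6.644×10⁻¹⁹ J.
Energy delivered: (181 W m⁻²)(14.2×10⁻⁴ m²)(3430 s) = 881.6 J.
Photons incident: 881.6 / 6.644×10⁻¹⁹ = 1.327×10²¹, i.e. 1.327×10²¹/6.022×10²³ = 0.002204 mol.
Photons absorbed: 0.256 × 0.002204 = 5.642×10⁻⁴ mol.
Product formed: 0.183 × 5.642×10⁻⁴ = 1.032×10⁻⁴ mol.
Rate: 1.032×10⁻⁴ / 3430 s = 3.0×10⁻⁸ mol s⁻¹.

3.0×10⁻⁸ mol s⁻¹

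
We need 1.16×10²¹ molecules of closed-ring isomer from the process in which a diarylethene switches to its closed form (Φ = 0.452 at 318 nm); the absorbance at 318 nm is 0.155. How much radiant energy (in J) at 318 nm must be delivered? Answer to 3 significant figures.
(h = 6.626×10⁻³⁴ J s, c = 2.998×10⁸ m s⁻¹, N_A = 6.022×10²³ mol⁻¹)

5340 J

Product: 1.16×10²¹ / 6.022×10²³ = 0.001926 mol.
Photons that must be absorbed: 0.001926 / 0.452 = 0.004261 mol.
Fraction absorbed: 1 − 10^(−0.155) = 0.3002.
Incident photons needed: 0.004261 / 0.3002 = 0.01419 mol.
Photon energy: hc/λ = 6.247×10⁻¹⁹ J; per mole, 3.762×10⁵ J mol⁻¹.
Energy required: 0.01419 × 3.762×10⁵ = 5340 J.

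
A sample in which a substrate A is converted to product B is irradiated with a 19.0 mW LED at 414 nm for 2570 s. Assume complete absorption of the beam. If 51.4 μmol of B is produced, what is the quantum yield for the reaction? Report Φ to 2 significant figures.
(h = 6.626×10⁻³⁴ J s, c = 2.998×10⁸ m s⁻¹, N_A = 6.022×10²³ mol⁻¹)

Φ = 0.30

Product: 51.4 μmol = 5.14×10⁻⁵ mol.
Photon energy at 414 nm: hc/λ = (6.626×10⁻³⁴)(2.998×10⁸)/(414×10⁻⁹) = 4.798×10⁻¹⁹ J.
Energy delivered: (19.0 mW)(2570 s) = 48.83 J.
Photons incident: 48.83 / 4.798×10⁻¹⁹ = 1.018×10²⁰, i.e. 1.018×10²⁰/6.022×10²³ = 1.690×10⁻⁴ mol.
Φ = 5.14×10⁻⁵ mol / 1.690×10⁻⁴ mol photons = 0.30.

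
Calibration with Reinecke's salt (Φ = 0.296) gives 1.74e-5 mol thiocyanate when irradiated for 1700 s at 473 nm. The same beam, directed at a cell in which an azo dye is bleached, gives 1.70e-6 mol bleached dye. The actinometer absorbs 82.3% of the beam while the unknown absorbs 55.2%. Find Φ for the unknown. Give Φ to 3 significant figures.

Photons absorbed by the actinometer: 1.74e-5 / 0.296 = 5.878e-5 mol.
Incident flux: 5.878e-5 / 0.823 = 7.142e-5 einstein.
Absorbed by unknown: 0.552 × 7.142e-5 = 3.942e-5 mol.
Φ(unknown) = 1.70e-6 / 3.942e-5 = 0.0431.

Φ = 0.0431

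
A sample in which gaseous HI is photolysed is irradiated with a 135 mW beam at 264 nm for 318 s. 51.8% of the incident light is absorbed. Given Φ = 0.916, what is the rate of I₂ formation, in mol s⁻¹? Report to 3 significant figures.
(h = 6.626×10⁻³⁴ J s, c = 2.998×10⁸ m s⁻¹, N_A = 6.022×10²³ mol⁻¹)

1.41×10⁻⁷ mol s⁻¹

Photon energy at 264 nm: hc/λ = (6.626×10⁻³⁴)(2.998×10⁸)/(264×10⁻⁹) = 7.525×10⁻¹⁹ J.
Energy delivered: (135 mW)(318 s) = 42.93 J.
Photons incident: 42.93 / 7.525×10⁻¹⁹ = 5.705×10¹⁹, i.e. 5.705×10¹⁹/6.022×10²³ = 9.474×10⁻⁵ mol.
Photons absorbed: 0.518 × 9.474×10⁻⁵ = 4.908×10⁻⁵ mol.
Product formed: 0.916 × 4.908×10⁻⁵ = 4.496×10⁻⁵ mol.
Rate: 4.496×10⁻⁵ / 318 s = 1.41×10⁻⁷ mol s⁻¹.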